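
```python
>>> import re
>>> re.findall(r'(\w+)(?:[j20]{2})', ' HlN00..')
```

['HlN']

Pattern: one or more of a word character (captured); then exactly 2 of one of [j20] (non-capturing group).
Matches: at [1:6] match 'HlN00', group 1 = 'HlN'.
With a single group, `findall` returns only what that group captured — 1 item.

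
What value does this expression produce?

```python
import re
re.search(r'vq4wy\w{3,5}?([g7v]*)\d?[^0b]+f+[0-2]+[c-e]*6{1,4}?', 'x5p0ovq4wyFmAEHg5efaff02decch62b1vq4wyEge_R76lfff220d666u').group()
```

'vq4wyEge_R76lfff220d6'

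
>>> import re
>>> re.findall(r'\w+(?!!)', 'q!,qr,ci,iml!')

['qr', 'ci', 'im']

A negative assertion filters positions out without eating any characters.
Matches: at [3:5] → 'qr'; at [6:8] → 'ci'; at [9:11] → 'im'.
No capturing groups, so `findall` returns the 3 full match strings.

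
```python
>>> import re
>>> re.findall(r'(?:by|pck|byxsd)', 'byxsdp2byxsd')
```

Alternation isn't longest-match — the leftmost alternative that fits at this position is chosen.
Scanning left to right: at [0:2] → 'by'; at [7:9] → 'by'.
Since nothing is captured, `findall` lists the 2 matched substrings directly.

['by', 'by']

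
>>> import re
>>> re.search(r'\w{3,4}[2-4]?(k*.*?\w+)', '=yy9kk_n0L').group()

This matches 3 to 4 of a word character, then optionally a character in [2-4]; then zero or more of a literal 'k', then zero or more of any character (lazy), then one or more of a word character (captured).
Unlike `match`, `search` isn't anchored — it looks for the pattern anywhere in the string.
The match spans [1:10] → 'yy9kk_n0L'.
Captured: group 1 = 'k_n0L'.

'yy9kk_n0L'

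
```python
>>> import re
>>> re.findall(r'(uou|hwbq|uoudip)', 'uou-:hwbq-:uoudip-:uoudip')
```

Branches in `(...|...)` are attempted left-to-right; the first branch that allows the whole pattern to succeed is taken.
Matches: at [0:3] match 'uou', group 1 = 'uou'; at [5:9] match 'hwbq', group 1 = 'hwbq'; at [11:14] match 'uou', group 1 = 'uou'; at [19:22] match 'uou', group 1 = 'uou'.
With a single group, `findall` returns only what that group captured — 4 items.

['uou', 'hwbq', 'uou', 'uou']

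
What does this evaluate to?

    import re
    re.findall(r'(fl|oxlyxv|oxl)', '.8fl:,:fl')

['fl', 'fl']

Walking the string: at [2:4] match 'fl', group 1 = 'fl'; at [7:9] match 'fl', group 1 = 'fl'.
Because there's exactly one group, `findall` drops the full match and keeps group 1 from each hit.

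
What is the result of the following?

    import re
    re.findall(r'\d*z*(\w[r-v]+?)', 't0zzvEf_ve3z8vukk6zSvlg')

A non-greedy quantifier consumes as few characters as it can — just enough that the remainder of the pattern still matches from where it stops; whatever follows it matches normally.
Because there's exactly one group, `findall` drops the full match and keeps group 1 from each hit.

['zv', '_v', '8v', 'Sv']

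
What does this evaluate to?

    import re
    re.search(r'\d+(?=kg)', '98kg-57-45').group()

The lookaround is zero-width — it requires the adjacent text to match without consuming it, so the asserted text isn't part of the match.
The match spans [0:2] → '98'.

'98'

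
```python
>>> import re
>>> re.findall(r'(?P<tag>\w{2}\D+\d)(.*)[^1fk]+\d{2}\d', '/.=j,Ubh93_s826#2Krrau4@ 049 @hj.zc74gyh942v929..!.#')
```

This matches exactly 2 of a word character, then one or more of a non-digit, then a digit (captured as 'tag'); then zero or more of any character (captured); then one or more of any character except [1fk], then exactly 2 of a digit, then a digit.
`findall` packs the 2 group values into a tuple for every match.

[('Ubh9', '3_s826#2Krrau4@ 049 @hj.zc74gyh942')]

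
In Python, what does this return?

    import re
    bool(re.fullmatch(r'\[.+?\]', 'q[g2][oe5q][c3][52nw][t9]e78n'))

False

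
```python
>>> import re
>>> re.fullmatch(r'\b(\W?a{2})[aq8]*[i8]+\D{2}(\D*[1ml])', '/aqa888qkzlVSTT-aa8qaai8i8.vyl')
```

None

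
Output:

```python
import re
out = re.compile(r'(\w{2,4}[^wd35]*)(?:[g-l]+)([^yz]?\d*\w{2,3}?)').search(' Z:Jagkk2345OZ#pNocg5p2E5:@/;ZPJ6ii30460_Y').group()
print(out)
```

Pattern: 2 to 4 of a word character, then zero or more of any character except [wd35] (captured); then one or more of a character in [g-l] (non-capturing group); then optionally any character except [yz], then zero or more of a digit, then 2 to 3 of a word character (lazy) (captured).
`re.search` scans for the first position where the pattern succeeds.
The match spans [3:14] → 'Jagkk2345OZ'.
Captured: group 1 = 'Jagk', group 2 = '2345OZ'.

Jagkk2345OZ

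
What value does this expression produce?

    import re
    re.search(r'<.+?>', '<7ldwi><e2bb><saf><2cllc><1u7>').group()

'<7ldwi>'

The match spans [0:7] → '<7ldwi>'.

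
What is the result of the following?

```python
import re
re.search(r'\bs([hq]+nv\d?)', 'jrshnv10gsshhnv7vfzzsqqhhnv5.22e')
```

None

Pattern: a word boundary (`\b`, zero-width); then a literal 's'; then one or more of one of [hq], then the literal 'nv', then optionally a digit (captured).
`re.search` tries every starting position until one works.
Here no position works, so the call returns None.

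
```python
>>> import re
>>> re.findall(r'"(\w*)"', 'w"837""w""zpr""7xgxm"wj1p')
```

Walking the string: at [1:6] match '"837"', group 1 = '837'; at [6:9] match '"w"', group 1 = 'w'; at [9:14] match '"zpr"', group 1 = 'zpr'; at [14:21] match '"7xgxm"', group 1 = '7xgxm'.
`findall` collects group 1 from each match (4 total).

['837', 'w', 'zpr', '7xgxm']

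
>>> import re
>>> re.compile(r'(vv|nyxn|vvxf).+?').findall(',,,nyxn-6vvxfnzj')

['nyxn', 'vv']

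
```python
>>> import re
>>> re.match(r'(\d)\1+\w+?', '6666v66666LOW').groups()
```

('6',)

After group 1 captures some text, `\1` only succeeds where that same text appears again.
With `match`, the pattern is implicitly anchored at the beginning.
The match spans [0:5] → '6666v'.
Captured: group 1 = '6'.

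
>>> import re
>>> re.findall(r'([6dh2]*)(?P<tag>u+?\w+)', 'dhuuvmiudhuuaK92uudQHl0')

[('dh', 'uuvmiudhuuaK92uudQHl0')]

Pattern: zero or more of one of [6dh2] (captured); then one or more of a literal 'u' (lazy), then one or more of a word character (captured as 'tag').
Matches: at [0:23] match 'dhuuvmiudhuuaK92uudQHl0', groups = ('dh', 'uuvmiudhuuaK92uudQHl0').
With 2 capturing groups, `findall` returns a 2-tuple per match.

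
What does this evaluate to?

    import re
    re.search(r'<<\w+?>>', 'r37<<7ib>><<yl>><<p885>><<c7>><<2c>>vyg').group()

'<<7ib>>'

The match spans [3:10] → '<<7ib>>'.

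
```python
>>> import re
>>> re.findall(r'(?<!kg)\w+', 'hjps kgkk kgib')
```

['hjps', 'kgkk', 'kgib']

The negative lookahead/lookbehind blocks any match where the forbidden context is present.
Scanning left to right: at [0:4] → 'hjps'; at [5:9] → 'kgkk'; at [10:14] → 'kgib'.
With no groups in the pattern, `findall` gives back each whole match — 3 here.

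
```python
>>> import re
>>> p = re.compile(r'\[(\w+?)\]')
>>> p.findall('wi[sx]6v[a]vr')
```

Scanning left to right: at [2:6] match '[sx]', group 1 = 'sx'; at [8:11] match '[a]', group 1 = 'a'.
With a single group, `findall` returns only what that group captured — 2 items.

['sx', 'a']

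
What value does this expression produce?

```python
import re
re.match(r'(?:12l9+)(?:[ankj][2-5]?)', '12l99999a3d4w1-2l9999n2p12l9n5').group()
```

`match` is anchored at position 0; if the pattern doesn't fit there, it returns None.
The match spans [0:10] → '12l99999a3'.

'12l99999a3'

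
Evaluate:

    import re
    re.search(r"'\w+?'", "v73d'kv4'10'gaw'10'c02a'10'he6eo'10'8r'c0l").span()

The match spans [4:9] → "'kv4'".

(4, 9)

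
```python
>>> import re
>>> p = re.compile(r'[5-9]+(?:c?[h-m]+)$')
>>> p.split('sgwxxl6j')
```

This matches one or more of a character in [5-9]; then optionally a literal 'c', then one or more of a character in [h-m] (non-capturing group); then anchored at the end.
`split` removes every match and returns the 2 fragments in between.

['sgwxxl', '']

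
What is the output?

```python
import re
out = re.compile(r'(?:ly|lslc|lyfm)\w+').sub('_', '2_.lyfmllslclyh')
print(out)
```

Every occurrence is swapped for '_'.

2_._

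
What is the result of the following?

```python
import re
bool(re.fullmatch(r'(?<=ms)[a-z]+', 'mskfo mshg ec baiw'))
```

False

Because the assertion is zero-width, the text it checks is not consumed and won't appear in the result.
For `fullmatch`, every character of the input must be accounted for by the pattern.
Here the pattern can't cover the whole string, so the call returns None, and `bool(None)` is False.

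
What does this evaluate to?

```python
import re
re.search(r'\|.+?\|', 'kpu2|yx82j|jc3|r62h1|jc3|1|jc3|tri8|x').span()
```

(4, 11)

`search` walks the string left to right and returns the first match it finds.
The match spans [4:11] → '|yx82j|'.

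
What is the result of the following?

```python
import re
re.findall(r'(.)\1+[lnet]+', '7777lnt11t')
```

The backreference `\1` re-matches whatever the first group consumed, character for character.
Because there's exactly one group, `findall` drops the full match and keeps group 1 from each hit.

['7', '1']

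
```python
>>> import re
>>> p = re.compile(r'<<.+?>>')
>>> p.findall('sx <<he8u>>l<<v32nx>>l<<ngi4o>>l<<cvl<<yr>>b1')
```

['<<he8u>>', '<<v32nx>>', '<<ngi4o>>', '<<cvl<<yr>>']

Walking the string: at [3:11] → '<<he8u>>'; at [12:21] → '<<v32nx>>'; at [22:31] → '<<ngi4o>>'; at [32:43] → '<<cvl<<yr>>'.
No capturing groups, so `findall` returns the 4 full match strings.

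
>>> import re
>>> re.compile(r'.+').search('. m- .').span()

The match spans [0:6] → '. m- .'.

(0, 6)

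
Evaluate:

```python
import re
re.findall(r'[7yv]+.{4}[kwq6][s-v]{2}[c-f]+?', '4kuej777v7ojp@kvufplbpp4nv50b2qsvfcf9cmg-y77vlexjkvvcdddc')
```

The pattern matches one or more of one of [7yv], then exactly 4 of any character; then one of [kwq6], then exactly 2 of a character in [s-v], then one or more of a character in [c-f] (lazy).
The `?` after the quantifier makes it lazy — it takes as little as possible before letting the rest of the pattern try.
Scanning left to right: at [5:18] → '777v7ojp@kvuf'; at [25:34] → 'v50b2qsvf'; at [41:53] → 'y77vlexjkvvc'.
`findall` yields the raw match text (3 of them) because the pattern has no groups.

['777v7ojp@kvuf', 'v50b2qsvf', 'y77vlexjkvvc']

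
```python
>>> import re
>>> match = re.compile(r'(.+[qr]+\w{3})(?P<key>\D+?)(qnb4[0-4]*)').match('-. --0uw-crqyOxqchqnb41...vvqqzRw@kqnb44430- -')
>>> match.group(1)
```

'-. --0uw-crqyOxqchqnb41...vvqqzRw'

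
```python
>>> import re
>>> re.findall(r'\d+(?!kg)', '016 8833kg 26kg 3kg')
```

`(?!…)`/`(?<!…)` only lets a position through if the neighbouring text does NOT match; no characters are consumed.
With no groups in the pattern, `findall` gives back each whole match — 3 here.

['016', '883', '2']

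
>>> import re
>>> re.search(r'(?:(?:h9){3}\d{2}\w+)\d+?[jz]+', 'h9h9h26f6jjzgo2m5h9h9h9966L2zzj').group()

'h9h9h9966L2zzj'

This matches the literal 'h9' repeated 3 times, then exactly 2 of a digit, then one or more of a word character (non-capturing group); then one or more of a digit (lazy), then one or more of one of [jz].
`search` walks the string left to right and returns the first match it finds.
The match spans [17:31] → 'h9h9h9966L2zzj'.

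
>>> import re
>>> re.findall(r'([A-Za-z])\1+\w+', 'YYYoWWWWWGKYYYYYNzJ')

['Y']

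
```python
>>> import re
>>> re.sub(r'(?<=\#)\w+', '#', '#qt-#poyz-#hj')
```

'##-##-##'

The positive lookaround only admits positions where the adjacent text matches; those characters stay outside the span.
Matches: at [1:3] → 'qt'; at [5:9] → 'poyz'; at [11:13] → 'hj'.
Every occurrence is swapped for '#'.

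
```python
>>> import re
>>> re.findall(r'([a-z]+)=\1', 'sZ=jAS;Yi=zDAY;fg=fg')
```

['fg']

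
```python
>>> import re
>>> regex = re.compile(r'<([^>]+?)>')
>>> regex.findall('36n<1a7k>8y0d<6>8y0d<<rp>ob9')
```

Scanning left to right: at [3:9] match '<1a7k>', group 1 = '1a7k'; at [13:16] match '<6>', group 1 = '6'; at [20:25] match '<<rp>', group 1 = '<rp'.
`findall` collects group 1 from each match (3 total).

['1a7k', '6', '<rp']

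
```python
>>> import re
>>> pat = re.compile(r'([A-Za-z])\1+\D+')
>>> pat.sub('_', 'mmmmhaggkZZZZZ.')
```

'_'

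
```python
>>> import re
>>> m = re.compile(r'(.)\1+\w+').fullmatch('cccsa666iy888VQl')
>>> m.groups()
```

The backreference `\1` re-matches whatever the first group consumed, character for character.
`re.fullmatch` is like wrapping the pattern in `^…$` (in single-line mode).
The match spans [0:16] → 'cccsa666iy888VQl'.
Captured: group 1 = 'c'.

('c',)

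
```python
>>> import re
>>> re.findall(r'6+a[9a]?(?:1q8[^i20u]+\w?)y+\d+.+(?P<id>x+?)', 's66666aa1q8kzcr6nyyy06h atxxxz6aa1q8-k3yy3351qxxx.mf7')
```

Pattern: one or more of the literal '6', then a literal 'a', then optionally one of [9a]; then the literal '1q8', then one or more of any character except [i20u], then optionally a word character (non-capturing group); then one or more of a literal 'y', then one or more of a digit, then one or more of any character; then one or more of a literal 'x' (lazy) (captured as 'id').
Walking the string: at [1:49] match '66666aa1q8kzcr6nyyy06h atxxxz6aa1q8-k3yy3351qxxx', group 1 = 'x'.
One capturing group, so `findall` returns just the captured substring from the one match — 1 in all.

['x']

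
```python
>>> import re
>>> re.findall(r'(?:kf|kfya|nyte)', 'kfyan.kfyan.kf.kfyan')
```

['kf', 'kf', 'kf', 'kf']

Branches in `(...|...)` are attempted left-to-right; the first branch that allows the whole pattern to succeed is taken.
With no groups in the pattern, `findall` gives back each whole match — 4 here.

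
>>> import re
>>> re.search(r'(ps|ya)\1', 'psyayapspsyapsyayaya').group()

`\1` is not a pattern — it's the concrete string captured by group 1, re-applied verbatim.
`re.search` tries every starting position until one works.
The match spans [2:6] → 'yaya'.
Captured: group 1 = 'ya'.

'yaya'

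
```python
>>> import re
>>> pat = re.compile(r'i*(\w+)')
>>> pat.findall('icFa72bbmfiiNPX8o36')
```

['cFa72bbmfiiNPX8o36']

This matches zero or more of a literal 'i'; then one or more of a word character (captured).
Walking the string: at [0:19] match 'icFa72bbmfiiNPX8o36', group 1 = 'cFa72bbmfiiNPX8o36'.
One capturing group, so `findall` returns just the captured substring from the one match — 1 in all.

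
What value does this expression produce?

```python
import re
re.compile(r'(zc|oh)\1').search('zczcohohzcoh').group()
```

`\1` has to match the exact text group 1 already captured.
The match spans [0:4] → 'zczc'.

'zczc'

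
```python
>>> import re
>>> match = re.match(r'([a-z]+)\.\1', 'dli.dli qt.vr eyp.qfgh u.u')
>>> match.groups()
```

('dli',)

The match spans [0:7] → 'dli.dli'.
Captured: group 1 = 'dli'.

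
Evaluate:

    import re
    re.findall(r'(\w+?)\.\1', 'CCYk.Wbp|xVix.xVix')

['xVix']

The backreference `\1` re-matches whatever the first group consumed, character for character.
Because there's exactly one group, `findall` drops the full match and keeps group 1 from the one hit.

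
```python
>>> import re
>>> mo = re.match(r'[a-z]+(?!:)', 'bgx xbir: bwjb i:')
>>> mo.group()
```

'bgx'

The negative lookahead/lookbehind blocks any match where the forbidden context is present.
`re.match` only tries the pattern at the start of the string.
The match spans [0:3] → 'bgx'.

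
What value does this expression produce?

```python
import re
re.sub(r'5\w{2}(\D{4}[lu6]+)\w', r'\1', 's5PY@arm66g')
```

The pattern matches the literal '5', then exactly 2 of a word character; then exactly 4 of a non-digit, then one or more of one of [lu6] (captured); then a word character.
The replacement refers to a captured group, so each match is rewritten using its own captured text.

's@arm66'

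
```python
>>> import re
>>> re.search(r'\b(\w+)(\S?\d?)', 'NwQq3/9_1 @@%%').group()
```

'NwQq3/9'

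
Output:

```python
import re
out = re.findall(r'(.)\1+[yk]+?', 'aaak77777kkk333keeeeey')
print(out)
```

['a', '7', '3', 'e']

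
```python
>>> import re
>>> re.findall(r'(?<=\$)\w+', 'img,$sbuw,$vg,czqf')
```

The `(?=…)`/`(?<=…)` assertion just peeks at neighbouring text; it doesn't advance the match position.
`findall` yields the raw match text (2 of them) because the pattern has no groups.

['sbuw', 'vg']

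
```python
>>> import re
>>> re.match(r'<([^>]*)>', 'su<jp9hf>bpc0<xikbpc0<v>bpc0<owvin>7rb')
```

None

With `match`, the pattern is implicitly anchored at the beginning.
Here the string doesn't start with a match, so the call returns None.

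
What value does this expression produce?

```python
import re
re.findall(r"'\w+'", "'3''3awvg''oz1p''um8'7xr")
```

["'3'", "'3awvg'", "'oz1p'", "'um8'"]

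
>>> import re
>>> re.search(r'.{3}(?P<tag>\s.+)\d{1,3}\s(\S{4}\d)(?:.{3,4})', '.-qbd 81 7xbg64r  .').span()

(2, 18)

Pattern: exactly 3 of any character; then whitespace, then one or more of any character (captured as 'tag'); then 1 to 3 of a digit, then whitespace; then exactly 4 of a non-whitespace character, then a digit (captured); then 3 to 4 of any character (non-capturing group).
Unlike `match`, `search` isn't anchored — it looks for the pattern anywhere in the string.
The match spans [2:18] → 'qbd 81 7xbg64r  '.
Captured: group 1 = ' 8', group 2 = '7xbg6'.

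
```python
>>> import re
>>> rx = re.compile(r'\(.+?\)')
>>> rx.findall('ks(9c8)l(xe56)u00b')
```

['(9c8)', '(xe56)']

With the lazy modifier that quantifier settles for the fewest repetitions that let the rest of the pattern succeed (the atoms after it are unaffected and can still be greedy).
No capturing groups, so `findall` returns the 2 full match strings.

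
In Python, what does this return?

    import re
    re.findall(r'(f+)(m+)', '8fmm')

[('f', 'mm')]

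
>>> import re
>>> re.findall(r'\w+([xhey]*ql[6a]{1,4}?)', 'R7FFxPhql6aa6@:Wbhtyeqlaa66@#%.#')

With the lazy modifier that quantifier settles for the fewest repetitions that let the rest of the pattern succeed (the atoms after it are unaffected and can still be greedy).
One capturing group, so `findall` returns just the captured substring from each match — 2 in all.

['ql6', 'qla']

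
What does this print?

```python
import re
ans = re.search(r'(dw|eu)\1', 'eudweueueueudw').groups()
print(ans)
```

After group 1 captures some text, `\1` only succeeds where that same text appears again.
`search` walks the string left to right and returns the first match it finds.
The match spans [4:8] → 'eueu'.
Captured: group 1 = 'eu'.

('eu',)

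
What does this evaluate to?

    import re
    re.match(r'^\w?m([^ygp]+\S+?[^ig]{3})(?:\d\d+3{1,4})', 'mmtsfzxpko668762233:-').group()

'mmtsfzxpko668762233'

The pattern matches anchored at the start of the string; then optionally a word character, then the literal 'm'; then one or more of any character except [ygp], then one or more of a non-whitespace character (lazy), then exactly 3 of any character except [ig] (captured); then a digit, then one or more of a digit, then 1 to 4 of the literal '3' (non-capturing group).
`match` is anchored at position 0; if the pattern doesn't fit there, it returns None.
The match spans [0:19] → 'mmtsfzxpko668762233'.
Captured: group 1 = 'tsfzxpko6'.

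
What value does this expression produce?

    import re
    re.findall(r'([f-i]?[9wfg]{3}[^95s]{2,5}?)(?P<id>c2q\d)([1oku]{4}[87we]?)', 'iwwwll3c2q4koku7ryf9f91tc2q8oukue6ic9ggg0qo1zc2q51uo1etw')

The pattern matches optionally a character in [f-i], then exactly 3 of one of [9wfg], then 2 to 5 of any character except [95s] (lazy) (captured); then the literal 'c2q', then a digit (captured as 'id'); then exactly 4 of one of [1oku], then optionally one of [87we] (captured).
Scanning left to right: at [0:16] match 'iwwwll3c2q4koku7', groups = ('iwwwll3', 'c2q4', 'koku7'); at [18:33] match 'f9f91tc2q8oukue', groups = ('f9f91t', 'c2q8', 'oukue'); at [37:54] match 'ggg0qo1zc2q51uo1e', groups = ('ggg0qo1z', 'c2q5', '1uo1e').
`findall` packs the 3 group values into a tuple for every match.

[('iwwwll3', 'c2q4', 'koku7'), ('f9f91t', 'c2q8', 'oukue'), ('ggg0qo1z', 'c2q5', '1uo1e')]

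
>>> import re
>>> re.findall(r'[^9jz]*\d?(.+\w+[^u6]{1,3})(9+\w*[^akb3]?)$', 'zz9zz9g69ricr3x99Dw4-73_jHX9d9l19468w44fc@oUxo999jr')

[('zz9zz9g69ricr3x99Dw4-73_jHX9d9l19468w44fc@oUxo99', '9jr')]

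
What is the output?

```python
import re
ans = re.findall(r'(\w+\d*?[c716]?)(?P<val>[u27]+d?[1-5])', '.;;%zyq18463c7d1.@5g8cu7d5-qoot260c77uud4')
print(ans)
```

[('zyq18463c', '7d1'), ('5g8cu', '7d5'), ('qoot260c77u', 'ud4')]

Pattern: one or more of a word character, then zero or more of a digit (lazy), then optionally one of [c716] (captured); then one or more of one of [u27], then optionally a literal 'd', then a character in [1-5] (captured as 'val').
Walking the string: at [4:16] match 'zyq18463c7d1', groups = ('zyq18463c', '7d1'); at [18:26] match '5g8cu7d5', groups = ('5g8cu', '7d5'); at [27:41] match 'qoot260c77uud4', groups = ('qoot260c77u', 'ud4').
Multiple groups make `findall` return tuples — one 2-tuple for each match.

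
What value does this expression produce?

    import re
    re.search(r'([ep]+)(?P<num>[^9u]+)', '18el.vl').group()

The pattern matches one or more of one of [ep] (captured); then one or more of any character except [9u] (captured as 'num').
`re.search` tries every starting position until one works.
The match spans [2:7] → 'el.vl'.
Captured: group 1 = 'e', group 2 = 'l.vl'.

'el.vl'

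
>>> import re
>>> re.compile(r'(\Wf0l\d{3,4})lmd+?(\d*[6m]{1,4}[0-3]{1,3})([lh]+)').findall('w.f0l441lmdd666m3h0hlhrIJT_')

[('.f0l441', '666m3', 'h')]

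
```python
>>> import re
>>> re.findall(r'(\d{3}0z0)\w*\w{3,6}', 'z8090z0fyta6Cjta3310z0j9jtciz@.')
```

This matches exactly 3 of a digit, then the literal '0z0' (captured); then zero or more of a word character, then 3 to 6 of a word character.
Walking the string: at [1:29] match '8090z0fyta6Cjta3310z0j9jtciz', group 1 = '8090z0'.
One capturing group, so `findall` returns just the captured substring from the one match — 1 in all.

['8090z0']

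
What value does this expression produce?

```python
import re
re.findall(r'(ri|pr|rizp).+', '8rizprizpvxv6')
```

Alternation tries branches left to right and keeps the first one that lets the overall match succeed at that position.
Walking the string: at [1:13] match 'rizprizpvxv6', group 1 = 'ri'.
With a single group, `findall` returns only what that group captured — 1 item.

['ri']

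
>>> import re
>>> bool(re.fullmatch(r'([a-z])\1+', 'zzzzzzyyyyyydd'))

False

`re.fullmatch` requires the pattern to consume the entire string.
Here there's no way to consume every character, so the call returns None, and `bool(None)` is False.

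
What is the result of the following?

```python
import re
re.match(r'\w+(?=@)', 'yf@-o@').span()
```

`re.match` won't scan ahead — the pattern has to work from the very first character.
The match spans [0:2] → 'yf'.

(0, 2)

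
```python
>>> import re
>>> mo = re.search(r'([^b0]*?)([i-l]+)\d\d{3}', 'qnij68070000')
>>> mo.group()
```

The match spans [0:8] → 'qnij6807'.

'qnij6807'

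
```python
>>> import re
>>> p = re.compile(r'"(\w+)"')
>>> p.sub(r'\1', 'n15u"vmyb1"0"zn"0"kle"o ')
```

'n15uvmyb10zn0kleo '

Matches: at [4:11] → '"vmyb1"'; at [12:16] → '"zn"'; at [17:22] → '"kle"'.
Each match is replaced using the text its own group 1 captured.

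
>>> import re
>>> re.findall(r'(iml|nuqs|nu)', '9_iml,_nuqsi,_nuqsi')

Branches in `(...|...)` are attempted left-to-right; the first branch that allows the whole pattern to succeed is taken.
Scanning left to right: at [2:5] match 'iml', group 1 = 'iml'; at [7:11] match 'nuqs', group 1 = 'nuqs'; at [14:18] match 'nuqs', group 1 = 'nuqs'.
With a single group, `findall` returns only what that group captured — 3 items.

['iml', 'nuqs', 'nuqs']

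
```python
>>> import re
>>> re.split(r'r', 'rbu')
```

The pattern matches a literal 'r'.
Splitting on the pattern gives 2 pieces.

['', 'bu']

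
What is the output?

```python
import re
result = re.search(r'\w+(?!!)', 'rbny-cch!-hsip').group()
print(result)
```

The negative lookahead/lookbehind blocks any match where the forbidden context is present.
`re.search` tries every starting position until one works.
The match spans [0:4] → 'rbny'.

rbny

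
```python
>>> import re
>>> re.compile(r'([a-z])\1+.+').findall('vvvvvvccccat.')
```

['v']

A backreference is literal: `\1` must see the identical characters the first group matched.
With a single group, `findall` returns only what that group captured — 1 item.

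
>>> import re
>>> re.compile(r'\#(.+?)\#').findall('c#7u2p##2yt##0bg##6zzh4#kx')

['7u2p', '2yt', '0bg', '6zzh4']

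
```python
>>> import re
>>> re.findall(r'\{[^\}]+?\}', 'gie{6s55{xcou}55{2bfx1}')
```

Walking the string: at [3:14] → '{6s55{xcou}'; at [16:23] → '{2bfx1}'.
No capturing groups, so `findall` returns the 2 full match strings.

['{6s55{xcou}', '{2bfx1}']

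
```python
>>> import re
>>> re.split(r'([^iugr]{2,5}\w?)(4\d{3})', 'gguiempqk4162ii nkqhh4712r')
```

['ggui', 'empqk', '4162', 'ii', ' nkqhh', '4712', 'r']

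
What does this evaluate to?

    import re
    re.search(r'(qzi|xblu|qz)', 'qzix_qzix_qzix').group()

'qzi'

Alternation isn't longest-match — the leftmost alternative that fits at this position is chosen.
Unlike `match`, `search` isn't anchored — it looks for the pattern anywhere in the string.
The match spans [0:3] → 'qzi'.
Captured: group 1 = 'qzi'.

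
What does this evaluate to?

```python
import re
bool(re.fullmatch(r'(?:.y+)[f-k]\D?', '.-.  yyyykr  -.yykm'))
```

This matches any character, then one or more of a literal 'y' (non-capturing group); then a character in [f-k], then optionally a non-digit.
`re.fullmatch` is like wrapping the pattern in `^…$` (in single-line mode).
Here the pattern can't cover the whole string, so the call returns None, and `bool(None)` is False.

False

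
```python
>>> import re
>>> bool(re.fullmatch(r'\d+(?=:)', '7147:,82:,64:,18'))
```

False

`re.fullmatch` requires the pattern to consume the entire string.
Here the string isn't matched end-to-end, so the call returns None, and `bool(None)` is False.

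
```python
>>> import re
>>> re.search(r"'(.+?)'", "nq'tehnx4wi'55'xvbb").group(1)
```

`re.search` tries every starting position until one works.
The match spans [2:12] → "'tehnx4wi'".
Captured: group 1 = 'tehnx4wi'.

'tehnx4wi'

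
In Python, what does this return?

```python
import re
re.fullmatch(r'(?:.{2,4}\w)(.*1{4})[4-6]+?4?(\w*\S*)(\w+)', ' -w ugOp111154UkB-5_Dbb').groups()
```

The match spans [0:23] → ' -w ugOp111154UkB-5_Dbb'.
Captured: group 1 = 'gOp1111', group 2 = 'UkB-5_Db', group 3 = 'b'.

('gOp1111', 'UkB-5_Db', 'b')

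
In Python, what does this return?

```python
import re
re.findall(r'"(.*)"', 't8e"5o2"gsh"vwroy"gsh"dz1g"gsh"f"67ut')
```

One capturing group, so `findall` returns just the captured substring from the one match — 1 in all.

['5o2"gsh"vwroy"gsh"dz1g"gsh"f']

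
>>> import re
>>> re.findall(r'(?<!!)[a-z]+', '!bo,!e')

['o']

The negative lookaround is zero-width — it rules out positions where the adjacent text would match, without consuming anything.
With no groups in the pattern, `findall` gives back each whole match — 1 here.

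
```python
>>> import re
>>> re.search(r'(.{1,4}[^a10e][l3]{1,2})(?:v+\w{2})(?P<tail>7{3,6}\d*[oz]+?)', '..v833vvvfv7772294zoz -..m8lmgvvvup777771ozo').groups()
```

('..v833', '7772294z')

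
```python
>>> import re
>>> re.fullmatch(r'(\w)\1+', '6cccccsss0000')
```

`re.fullmatch` requires the pattern to consume the entire string.
Here the pattern can't cover the whole string, so the call returns None.

None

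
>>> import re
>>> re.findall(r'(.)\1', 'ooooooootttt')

['o', 'o', 'o', 'o', 't', 't']

After group 1 captures some text, `\1` only succeeds where that same text appears again.
One capturing group, so `findall` returns just the captured substring from each match — 6 in all.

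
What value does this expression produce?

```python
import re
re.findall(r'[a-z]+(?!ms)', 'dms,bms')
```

['dms', 'bms']

Because the assertion is negative and zero-width, positions next to the forbidden text are skipped.
Walking the string: at [0:3] → 'dms'; at [4:7] → 'bms'.
`findall` yields the raw match text (2 of them) because the pattern has no groups.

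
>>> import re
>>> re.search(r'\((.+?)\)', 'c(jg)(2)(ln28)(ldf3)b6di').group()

'(jg)'

`re.search` scans for the first position where the pattern succeeds.
The match spans [1:5] → '(jg)'.
Captured: group 1 = 'jg'.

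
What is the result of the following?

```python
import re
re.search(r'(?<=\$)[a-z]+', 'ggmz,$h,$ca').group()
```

'h'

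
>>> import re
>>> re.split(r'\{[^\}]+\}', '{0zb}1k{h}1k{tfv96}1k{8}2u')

['', '1k', '1k', '1k', '2u']

`split` removes every match and returns the 5 fragments in between.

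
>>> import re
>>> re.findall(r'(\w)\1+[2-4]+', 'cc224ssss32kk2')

`\1` has to match the exact text group 1 already captured.
Matches: at [0:5] match 'cc224', group 1 = 'c'; at [5:11] match 'ssss32', group 1 = 's'; at [11:14] match 'kk2', group 1 = 'k'.
Because there's exactly one group, `findall` drops the full match and keeps group 1 from each hit.

['c', 's', 'k']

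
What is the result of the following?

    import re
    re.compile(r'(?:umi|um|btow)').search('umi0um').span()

(0, 3)

Branches in `(...|...)` are attempted left-to-right; the first branch that allows the whole pattern to succeed is taken.
`search` walks the string left to right and returns the first match it finds.
The match spans [0:3] → 'umi'.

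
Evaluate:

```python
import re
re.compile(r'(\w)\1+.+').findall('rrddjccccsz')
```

['r']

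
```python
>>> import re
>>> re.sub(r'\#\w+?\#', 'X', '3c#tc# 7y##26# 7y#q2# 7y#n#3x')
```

'3cX 7y#X 7yX 7yX3x'

Matches: at [2:6] → '#tc#'; at [10:14] → '#26#'; at [17:21] → '#q2#'; at [24:27] → '#n#'.
`sub` substitutes 'X' at each match site.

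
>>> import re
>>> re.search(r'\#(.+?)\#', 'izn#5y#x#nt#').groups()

('5y',)

`search` walks the string left to right and returns the first match it finds.
The match spans [3:7] → '#5y#'.
Captured: group 1 = '5y'.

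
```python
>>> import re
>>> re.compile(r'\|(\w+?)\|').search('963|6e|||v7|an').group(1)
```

'6e'

Unlike `match`, `search` isn't anchored — it looks for the pattern anywhere in the string.
The match spans [3:7] → '|6e|'.
Captured: group 1 = '6e'.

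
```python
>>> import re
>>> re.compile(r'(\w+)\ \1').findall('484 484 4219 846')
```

`\1` has to match the exact text group 1 already captured.
Scanning left to right: at [0:7] match '484 484', group 1 = '484'.
Because there's exactly one group, `findall` drops the full match and keeps group 1 from the one hit.

['484']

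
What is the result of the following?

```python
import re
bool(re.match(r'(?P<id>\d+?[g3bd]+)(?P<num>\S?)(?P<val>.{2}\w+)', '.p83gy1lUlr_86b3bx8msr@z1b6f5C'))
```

Pattern: one or more of a digit (lazy), then one or more of one of [g3bd] (captured as 'id'); then optionally a non-whitespace character (captured as 'num'); then exactly 2 of any character, then one or more of a word character (captured as 'val').
With `match`, the pattern is implicitly anchored at the beginning.
Here position 0 doesn't satisfy it, so the call returns None, and `bool(None)` is False.

False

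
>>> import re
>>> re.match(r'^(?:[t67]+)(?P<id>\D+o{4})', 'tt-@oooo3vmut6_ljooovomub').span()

(0, 8)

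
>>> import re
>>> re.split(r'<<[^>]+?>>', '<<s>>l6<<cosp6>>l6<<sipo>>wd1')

['', 'l6', 'l6', 'wd1']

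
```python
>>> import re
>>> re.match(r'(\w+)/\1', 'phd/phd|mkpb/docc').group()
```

'phd/phd'

A backreference is literal: `\1` must see the identical characters the first group matched.
`re.match` won't scan ahead — the pattern has to work from the very first character.
The match spans [0:7] → 'phd/phd'.
Captured: group 1 = 'phd'.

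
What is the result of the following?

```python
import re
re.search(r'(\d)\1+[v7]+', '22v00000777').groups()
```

('2',)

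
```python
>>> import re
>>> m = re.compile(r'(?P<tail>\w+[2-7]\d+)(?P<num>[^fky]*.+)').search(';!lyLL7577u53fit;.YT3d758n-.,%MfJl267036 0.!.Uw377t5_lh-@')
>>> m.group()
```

'lyLL7577u53fit;.YT3d758n-.,%MfJl267036 0.!.Uw377t5_lh-@'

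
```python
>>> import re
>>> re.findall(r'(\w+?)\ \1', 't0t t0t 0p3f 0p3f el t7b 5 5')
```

A backreference is literal: `\1` must see the identical characters the first group matched.
With a single group, `findall` returns only what that group captured — 3 items.

['t0t', '0p3f', '5']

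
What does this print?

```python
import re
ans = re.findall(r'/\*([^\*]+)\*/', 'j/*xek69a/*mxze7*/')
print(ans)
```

['mxze7']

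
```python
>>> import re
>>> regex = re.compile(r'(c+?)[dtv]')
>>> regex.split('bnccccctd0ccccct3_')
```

['bn', 'ccccc', 'd0', 'ccccc', '3_']

This matches one or more of a literal 'c' (lazy) (captured); then one of [dtv].
Matches to split on: at [2:8] → 'ccccct'; at [10:16] → 'ccccct'.
The group in the pattern means `split` returns the separators' captures alongside the pieces.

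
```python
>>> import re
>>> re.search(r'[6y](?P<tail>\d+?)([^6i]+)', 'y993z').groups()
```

Pattern: one of [6y]; then one or more of a digit (lazy) (captured as 'tail'); then one or more of any character except [6i] (captured).
`re.search` tries every starting position until one works.
The match spans [0:5] → 'y993z'.
Captured: group 1 = '9', group 2 = '93z'.

('9', '93z')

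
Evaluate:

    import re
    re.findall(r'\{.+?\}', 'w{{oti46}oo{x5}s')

A `+?`/`*?`/`{m,n}?` starts at its minimum and grows only as far as needed for what follows to match.
With no groups in the pattern, `findall` gives back each whole match — 2 here.

['{{oti46}', '{x5}']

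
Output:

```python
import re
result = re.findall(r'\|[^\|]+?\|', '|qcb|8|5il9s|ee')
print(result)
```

['|qcb|', '|5il9s|']

Matches: at [0:5] → '|qcb|'; at [6:13] → '|5il9s|'.
No capturing groups, so `findall` returns the 2 full match strings.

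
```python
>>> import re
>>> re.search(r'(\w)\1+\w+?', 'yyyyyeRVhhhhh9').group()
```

'yyyyye'

`\1` is not a pattern — it's the concrete string captured by group 1, re-applied verbatim.
The match spans [0:6] → 'yyyyye'.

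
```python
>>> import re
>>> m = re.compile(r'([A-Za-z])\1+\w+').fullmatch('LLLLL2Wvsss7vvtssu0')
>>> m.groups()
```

('L',)

`\1` has to match the exact text group 1 already captured.
`re.fullmatch` is like wrapping the pattern in `^…$` (in single-line mode).
The match spans [0:19] → 'LLLLL2Wvsss7vvtssu0'.
Captured: group 1 = 'L'.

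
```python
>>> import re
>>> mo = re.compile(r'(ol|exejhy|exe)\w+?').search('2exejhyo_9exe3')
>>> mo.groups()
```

The regex engine tests alternatives in the order written; an earlier branch that matches wins even if a later one would match more.
Unlike `match`, `search` isn't anchored — it looks for the pattern anywhere in the string.
The match spans [1:8] → 'exejhyo'.
Captured: group 1 = 'exejhy'.

('exejhy',)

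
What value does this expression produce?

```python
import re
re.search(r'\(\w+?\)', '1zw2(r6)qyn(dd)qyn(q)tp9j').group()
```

'(r6)'

`re.search` scans for the first position where the pattern succeeds.
The match spans [4:8] → '(r6)'.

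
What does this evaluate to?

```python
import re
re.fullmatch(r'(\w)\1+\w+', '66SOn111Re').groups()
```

('6',)

The match spans [0:10] → '66SOn111Re'.
Captured: group 1 = '6'.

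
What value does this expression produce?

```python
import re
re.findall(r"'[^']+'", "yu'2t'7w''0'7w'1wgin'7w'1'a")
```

Scanning left to right: at [2:6] → "'2t'"; at [9:12] → "'0'"; at [14:21] → "'1wgin'"; at [23:26] → "'1'".
Since nothing is captured, `findall` lists the 4 matched substrings directly.

["'2t'", "'0'", "'1wgin'", "'1'"]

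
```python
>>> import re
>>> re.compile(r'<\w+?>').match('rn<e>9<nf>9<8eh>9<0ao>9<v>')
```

`re.match` only tries the pattern at the start of the string.
Here the string doesn't start with a match, so the call returns None.

None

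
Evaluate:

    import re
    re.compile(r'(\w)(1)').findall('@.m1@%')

Multiple groups make `findall` return tuples — one 2-tuple for the one match.

[('m', '1')]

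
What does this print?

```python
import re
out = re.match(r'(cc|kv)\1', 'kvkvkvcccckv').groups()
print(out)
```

('kv',)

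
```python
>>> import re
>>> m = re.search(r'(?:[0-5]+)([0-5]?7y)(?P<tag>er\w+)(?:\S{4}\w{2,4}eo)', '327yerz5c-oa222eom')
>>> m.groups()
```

The match spans [0:17] → '327yerz5c-oa222eo'.
Captured: group 1 = '7y', group 2 = 'erz5c'.

('7y', 'erz5c')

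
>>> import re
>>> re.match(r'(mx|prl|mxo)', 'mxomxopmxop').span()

Alternation tries branches left to right and keeps the first one that lets the overall match succeed at that position.
With `match`, the pattern is implicitly anchored at the beginning.
The match spans [0:2] → 'mx'.
Captured: group 1 = 'mx'.

(0, 2)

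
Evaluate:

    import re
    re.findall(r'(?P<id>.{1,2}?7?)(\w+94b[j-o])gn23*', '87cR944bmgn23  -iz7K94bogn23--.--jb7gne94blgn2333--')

[(' -', 'iz7K94bo'), ('--', 'jb7gne94bl')]

Pattern: 1 to 2 of any character (lazy), then optionally the literal '7' (captured as 'id'); then one or more of a word character, then the literal '94b', then a character in [j-o] (captured); then the literal 'gn2', then zero or more of a literal '3'.
Multiple groups make `findall` return tuples — one 2-tuple for each match.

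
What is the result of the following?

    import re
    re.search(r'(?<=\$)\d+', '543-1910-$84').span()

Because the assertion is zero-width, the text it checks is not consumed and won't appear in the result.
The match spans [10:12] → '84'.

(10, 12)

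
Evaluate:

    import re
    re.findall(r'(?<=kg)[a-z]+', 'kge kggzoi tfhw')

['e', 'gzoi']

The lookaround is zero-width — it requires the adjacent text to match without consuming it, so the asserted text isn't part of the match.
Since nothing is captured, `findall` lists the 2 matched substrings directly.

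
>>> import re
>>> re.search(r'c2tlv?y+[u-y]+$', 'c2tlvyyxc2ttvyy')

None

This matches the literal 'c2', then the literal 'tl', then optionally a literal 'v'; then one or more of a literal 'y'; then one or more of a character in [u-y]; then anchored at the end.
`search` walks the string left to right and returns the first match it finds.
Here no position works, so the call returns None.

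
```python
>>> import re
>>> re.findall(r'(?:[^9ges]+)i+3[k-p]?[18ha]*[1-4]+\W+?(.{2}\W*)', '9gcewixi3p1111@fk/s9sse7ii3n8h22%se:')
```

['fk/', 'se:']

This matches one or more of any character except [9ges] (non-capturing group); then one or more of a literal 'i', then a literal '3', then optionally a character in [k-p]; then zero or more of one of [18ha], then one or more of a character in [1-4], then one or more of a non-word character (lazy); then exactly 2 of any character, then zero or more of a non-word character (captured).
Walking the string: at [4:18] match 'wixi3p1111@fk/', group 1 = 'fk/'; at [23:36] match '7ii3n8h22%se:', group 1 = 'se:'.
One capturing group, so `findall` returns just the captured substring from each match — 2 in all.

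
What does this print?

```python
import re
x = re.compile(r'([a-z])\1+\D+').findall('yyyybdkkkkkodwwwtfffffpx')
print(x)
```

['y']

A backreference is literal: `\1` must see the identical characters the first group matched.
Because there's exactly one group, `findall` drops the full match and keeps group 1 from the one hit.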